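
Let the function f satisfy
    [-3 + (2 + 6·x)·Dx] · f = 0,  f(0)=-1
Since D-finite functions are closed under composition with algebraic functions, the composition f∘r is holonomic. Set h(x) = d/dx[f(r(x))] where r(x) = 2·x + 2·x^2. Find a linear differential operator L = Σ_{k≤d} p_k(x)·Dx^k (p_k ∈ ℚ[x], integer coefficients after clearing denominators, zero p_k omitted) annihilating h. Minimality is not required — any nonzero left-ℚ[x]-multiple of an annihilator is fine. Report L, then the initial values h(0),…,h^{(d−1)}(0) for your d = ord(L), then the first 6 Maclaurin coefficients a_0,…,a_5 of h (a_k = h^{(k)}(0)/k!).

f: a_k = -1, -3/2, 9/8, -27/16, 405/128, -1701/256, …
Substitute x→r, Dx→(1/r')Dx; clear ⇒ L₀.
Derive L from L₀ (diff closure).
L = -1 + (-1 - 8·x - 18·x^2 - 12·x^3)·Dx  (order 1).
h: a_k = -3, 3, -27/2, 117/2, -2025/8, 8829/8, …
ICs: h(0) = -3.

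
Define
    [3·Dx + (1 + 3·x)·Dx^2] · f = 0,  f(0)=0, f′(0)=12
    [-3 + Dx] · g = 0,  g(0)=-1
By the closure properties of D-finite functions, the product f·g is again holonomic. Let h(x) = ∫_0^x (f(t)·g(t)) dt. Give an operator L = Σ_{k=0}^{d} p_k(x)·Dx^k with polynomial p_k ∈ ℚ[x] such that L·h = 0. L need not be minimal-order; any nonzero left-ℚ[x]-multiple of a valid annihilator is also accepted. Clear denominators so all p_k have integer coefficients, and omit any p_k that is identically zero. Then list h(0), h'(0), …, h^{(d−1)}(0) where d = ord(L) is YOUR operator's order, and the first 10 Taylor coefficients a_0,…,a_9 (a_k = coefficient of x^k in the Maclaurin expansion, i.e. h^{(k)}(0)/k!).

L = 27·x·Dx + (-3 - 18·x)·Dx^2 + (1 + 3·x)·Dx^3  (order 3).
h: a_k = 0, 0, -6, -6, -9, 0, -243/20, 81/4, -5589/112, 2349/20, …
ICs: h(0) = 0, h′(0) = 0, h′′(0) = -12.

f: a_k = 0, 12, -18, 36, -81, 972/5, -486, 8748/7, -6561/2, 8748, …
g: a_k = -1, -3, -9/2, -9/2, -27/8, -81/40, -81/80, -243/560, -729/4480, -243/4480, …
Product ⇒ symmetric product L₀, ord ≤ 2.
∫: right-multiply L₀ by Dx.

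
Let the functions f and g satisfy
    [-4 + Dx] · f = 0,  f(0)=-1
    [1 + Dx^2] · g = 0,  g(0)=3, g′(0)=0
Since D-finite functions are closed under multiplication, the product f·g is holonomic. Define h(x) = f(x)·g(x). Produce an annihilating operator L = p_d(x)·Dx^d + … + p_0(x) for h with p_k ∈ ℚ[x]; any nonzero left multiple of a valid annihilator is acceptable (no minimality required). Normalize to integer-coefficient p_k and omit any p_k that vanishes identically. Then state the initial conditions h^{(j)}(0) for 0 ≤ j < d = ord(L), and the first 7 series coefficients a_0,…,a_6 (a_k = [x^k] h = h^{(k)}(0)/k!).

f: a_k = -1, -4, -8, -32/3, -32/3, -128/15, -256/45, …
g: a_k = 3, 0, -3/2, 0, 1/8, 0, -1/240, …
Sym-product of L_f,L_g gives L₀ (≤ ord 2).
L = 17 - 8·Dx + Dx^2  (order 2).
h: a_k = -3, -12, -45/2, -26, -161/8, -101/10, -33/16, …
ICs: h(0) = -3, h′(0) = -12.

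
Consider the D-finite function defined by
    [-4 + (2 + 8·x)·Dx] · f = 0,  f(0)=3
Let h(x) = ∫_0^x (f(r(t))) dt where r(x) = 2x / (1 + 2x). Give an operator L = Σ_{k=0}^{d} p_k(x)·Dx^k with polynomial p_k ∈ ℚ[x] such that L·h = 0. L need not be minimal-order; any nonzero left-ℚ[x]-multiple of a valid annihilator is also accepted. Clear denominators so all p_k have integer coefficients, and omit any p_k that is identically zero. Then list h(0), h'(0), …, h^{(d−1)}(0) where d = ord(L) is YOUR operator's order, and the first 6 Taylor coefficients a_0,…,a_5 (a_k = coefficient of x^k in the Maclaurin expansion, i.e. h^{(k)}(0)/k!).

f: a_k = 3, 6, -6, 12, -30, 84, …
f∘r: x↦r, Dx↦Dx/r' in L_f ⇒ L₀.
Integrate: L := L₀·Dx.
L = -4·Dx + (1 + 12·x + 20·x^2)·Dx^2  (order 2).
h: a_k = 0, 3, 6, -16, 60, -288, …
ICs: h(0) = 0, h′(0) = 3.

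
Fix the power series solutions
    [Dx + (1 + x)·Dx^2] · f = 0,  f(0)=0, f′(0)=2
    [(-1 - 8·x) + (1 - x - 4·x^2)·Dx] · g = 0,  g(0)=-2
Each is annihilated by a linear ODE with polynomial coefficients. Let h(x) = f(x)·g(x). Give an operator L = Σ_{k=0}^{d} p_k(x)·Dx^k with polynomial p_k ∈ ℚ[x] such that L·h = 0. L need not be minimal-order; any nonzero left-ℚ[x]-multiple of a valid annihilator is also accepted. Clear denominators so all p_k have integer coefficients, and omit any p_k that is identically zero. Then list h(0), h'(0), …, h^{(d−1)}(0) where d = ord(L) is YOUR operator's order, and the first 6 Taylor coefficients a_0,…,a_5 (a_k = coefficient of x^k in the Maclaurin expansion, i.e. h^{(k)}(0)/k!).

f: a_k = 0, 2, -1, 2/3, -1/2, 2/5, …
g: a_k = -2, -2, -10, -18, -58, -130, …
h₀=f·g: eliminate ⇒ L₀, order ≤ 2·1.
L = (9 + 16·x) + (1 + 19·x + 20·x^2)·Dx + (-1 + 5·x^2 + 4·x^3)·Dx^2  (order 2).
h: a_k = 0, -4, -2, -58/3, -79/3, -1567/15, …
ICs: h(0) = 0, h′(0) = -4.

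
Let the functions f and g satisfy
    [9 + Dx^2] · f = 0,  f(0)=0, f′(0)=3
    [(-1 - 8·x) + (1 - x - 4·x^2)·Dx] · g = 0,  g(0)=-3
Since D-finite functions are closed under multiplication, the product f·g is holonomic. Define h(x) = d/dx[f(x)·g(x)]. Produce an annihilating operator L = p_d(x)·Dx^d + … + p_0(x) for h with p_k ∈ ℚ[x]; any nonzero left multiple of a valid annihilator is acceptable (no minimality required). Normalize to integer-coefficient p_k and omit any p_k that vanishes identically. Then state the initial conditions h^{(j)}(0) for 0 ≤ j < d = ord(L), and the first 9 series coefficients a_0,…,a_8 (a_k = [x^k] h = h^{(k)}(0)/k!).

f: a_k = 0, 3, 0, -9/2, 0, 81/40, 0, -243/560, 0, …
g: a_k = -3, -3, -15, -27, -87, -195, -543, -1323, -3495, …
f·g: L₀ = L_f ⊗_s L_g, ord ≤ 2·1.
h=h₀': d/dx-closure on L₀ ⇒ L.
L = (-33 - 162·x - 567·x^2 + 648·x^3 + 1296·x^4) + (6 + 66·x + 216·x^2 + 576·x^3)·Dx + (1 - 10·x - 31·x^2 + 72·x^3 + 144·x^4)·Dx^2  (order 2).
h: a_k = -9, -18, -189/2, -270, -7983/8, -56349/20, -709281/80, -1761129/70, -331080777/4480, …
ICs: h(0) = -9, h′(0) = -18.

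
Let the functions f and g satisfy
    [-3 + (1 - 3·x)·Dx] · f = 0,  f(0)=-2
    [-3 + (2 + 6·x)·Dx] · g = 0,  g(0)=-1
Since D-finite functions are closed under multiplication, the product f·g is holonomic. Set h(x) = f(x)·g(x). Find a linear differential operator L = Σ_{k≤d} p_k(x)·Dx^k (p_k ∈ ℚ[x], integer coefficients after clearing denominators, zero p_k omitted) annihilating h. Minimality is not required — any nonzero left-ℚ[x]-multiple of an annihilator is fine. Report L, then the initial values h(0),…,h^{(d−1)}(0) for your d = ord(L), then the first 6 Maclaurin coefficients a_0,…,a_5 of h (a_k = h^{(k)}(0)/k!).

f: a_k = -2, -6, -18, -54, -162, -486, …
g: a_k = -1, -3/2, 9/8, -27/16, 405/128, -1701/256, …
L₀ := L_f ⊗_s L_g (sym. prod.), ord ≤ 1.
L = (9 + 9·x) + (-2 + 18·x^2)·Dx  (order 1).
h: a_k = 2, 9, 99/4, 621/8, 14499/64, 88695/128, …
ICs: h(0) = 2.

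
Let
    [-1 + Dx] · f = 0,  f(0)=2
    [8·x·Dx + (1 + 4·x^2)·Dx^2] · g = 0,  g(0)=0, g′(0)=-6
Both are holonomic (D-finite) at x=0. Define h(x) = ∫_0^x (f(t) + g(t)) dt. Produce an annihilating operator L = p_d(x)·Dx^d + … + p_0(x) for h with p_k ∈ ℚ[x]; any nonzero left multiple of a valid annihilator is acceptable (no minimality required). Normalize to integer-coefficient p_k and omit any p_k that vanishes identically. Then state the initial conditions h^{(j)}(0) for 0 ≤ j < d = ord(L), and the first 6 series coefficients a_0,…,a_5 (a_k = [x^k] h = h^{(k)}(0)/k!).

L = (8 - 8·x - 96·x^2 - 32·x^3)·Dx^2 + (-9 + 88·x^2 - 16·x^4)·Dx^3 + (1 + 8·x + 8·x^2 + 32·x^3 + 16·x^4)·Dx^4  (order 4).
h: a_k = 0, 2, -2, 1/3, 25/12, 1/60, …
ICs: h(0) = 0, h′(0) = 2, h′′(0) = -4, h′′′(0) = 2.

f: a_k = 2, 2, 1, 1/3, 1/12, 1/60, …
g: a_k = 0, -6, 0, 8, 0, -96/5, …
Sum ⇒ L₀ = lclm(L_f,L_g) in ℚ(x)⟨Dx⟩.
h=∫₀ˣh₀: take L = L₀·Dx.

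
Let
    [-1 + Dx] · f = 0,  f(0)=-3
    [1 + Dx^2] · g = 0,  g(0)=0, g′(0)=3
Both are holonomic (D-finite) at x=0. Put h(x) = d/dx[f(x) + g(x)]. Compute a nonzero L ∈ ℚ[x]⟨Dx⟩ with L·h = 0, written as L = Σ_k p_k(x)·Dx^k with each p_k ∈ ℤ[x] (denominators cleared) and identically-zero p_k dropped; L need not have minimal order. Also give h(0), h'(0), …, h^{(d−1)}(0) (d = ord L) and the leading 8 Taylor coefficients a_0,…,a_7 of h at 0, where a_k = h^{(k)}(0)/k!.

f: a_k = -3, -3, -3/2, -1/2, -1/8, -1/40, -1/240, -1/1680, …
g: a_k = 0, 3, 0, -1/2, 0, 1/40, 0, -1/1680, …
h₀=f+g: left-lcm gives L₀, ord ≤ 3.
h₀' ⇒ L via d/dx closure of L₀.
L = 1 - Dx + Dx^2 - Dx^3  (order 3).
h: a_k = 0, -3, -3, -1/2, 0, -1/40, -1/120, -1/1680, …
ICs: h(0) = 0, h′(0) = -3, h′′(0) = -6.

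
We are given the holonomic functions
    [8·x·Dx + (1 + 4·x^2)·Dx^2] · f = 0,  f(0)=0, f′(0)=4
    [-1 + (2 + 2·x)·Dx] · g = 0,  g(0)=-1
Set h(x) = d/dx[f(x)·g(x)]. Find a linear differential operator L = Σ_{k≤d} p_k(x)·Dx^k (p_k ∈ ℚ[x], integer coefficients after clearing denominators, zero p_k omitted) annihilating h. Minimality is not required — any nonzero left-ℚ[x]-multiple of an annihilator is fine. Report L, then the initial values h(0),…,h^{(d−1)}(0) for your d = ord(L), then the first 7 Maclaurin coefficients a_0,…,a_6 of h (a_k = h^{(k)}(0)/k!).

L = (29 + 160·x - 280·x^2 - 384·x^3 - 48·x^4) + (76 + 300·x - 288·x^2 - 1664·x^3 - 1344·x^4 - 192·x^5)·Dx + (12 - 40·x - 84·x^2 - 256·x^3 - 544·x^4 - 384·x^5 - 64·x^6)·Dx^2  (order 2).
h: a_k = -4, -4, 35/2, 29/3, -6389/96, -5929/160, 1022653/3840, …
ICs: h(0) = -4, h′(0) = -4.

f: a_k = 0, 4, 0, -16/3, 0, 64/5, 0, …
g: a_k = -1, -1/2, 1/8, -1/16, 5/128, -7/256, 21/1024, …
Product ⇒ symmetric product L₀, ord ≤ 2.
Differentiate: ansatz ord ≤ ord L₀ ⇒ L.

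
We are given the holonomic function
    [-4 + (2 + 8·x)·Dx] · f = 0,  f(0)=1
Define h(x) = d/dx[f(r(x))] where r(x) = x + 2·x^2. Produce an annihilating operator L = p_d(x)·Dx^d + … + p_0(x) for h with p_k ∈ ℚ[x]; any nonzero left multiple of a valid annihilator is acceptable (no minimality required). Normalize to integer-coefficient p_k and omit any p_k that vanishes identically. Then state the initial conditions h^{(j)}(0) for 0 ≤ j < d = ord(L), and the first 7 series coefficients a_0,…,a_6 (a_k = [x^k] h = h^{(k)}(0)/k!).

f: a_k = 1, 2, -2, 4, -10, 28, -84, …
Substitute x→r, Dx→(1/r')Dx; clear ⇒ L₀.
h=h₀': d/dx-closure on L₀ ⇒ L.
L = 2 + (-1 - 8·x - 24·x^2 - 32·x^3)·Dx  (order 1).
h: a_k = 2, 4, -12, 24, -20, -72, 392, …
ICs: h(0) = 2.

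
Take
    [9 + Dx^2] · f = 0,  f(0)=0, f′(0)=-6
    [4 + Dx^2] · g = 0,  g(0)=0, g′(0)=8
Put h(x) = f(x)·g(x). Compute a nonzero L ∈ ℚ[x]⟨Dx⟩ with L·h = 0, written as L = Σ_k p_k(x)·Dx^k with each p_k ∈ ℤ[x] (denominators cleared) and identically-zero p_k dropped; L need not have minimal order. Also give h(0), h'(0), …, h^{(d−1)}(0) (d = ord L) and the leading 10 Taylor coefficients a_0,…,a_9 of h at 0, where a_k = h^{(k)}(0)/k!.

L = 25 + 26·Dx^2 + Dx^4  (order 4).
h: a_k = 0, 0, -48, 0, 104, 0, -434/5, 0, 4069/105, 0, …
ICs: h(0) = 0, h′(0) = 0, h′′(0) = -96, h′′′(0) = 0.

f: a_k = 0, -6, 0, 9, 0, -81/20, 0, 243/280, 0, -243/2240, …
g: a_k = 0, 8, 0, -16/3, 0, 16/15, 0, -32/315, 0, 16/2835, …
h₀=f·g: eliminate ⇒ L₀, order ≤ 2·2.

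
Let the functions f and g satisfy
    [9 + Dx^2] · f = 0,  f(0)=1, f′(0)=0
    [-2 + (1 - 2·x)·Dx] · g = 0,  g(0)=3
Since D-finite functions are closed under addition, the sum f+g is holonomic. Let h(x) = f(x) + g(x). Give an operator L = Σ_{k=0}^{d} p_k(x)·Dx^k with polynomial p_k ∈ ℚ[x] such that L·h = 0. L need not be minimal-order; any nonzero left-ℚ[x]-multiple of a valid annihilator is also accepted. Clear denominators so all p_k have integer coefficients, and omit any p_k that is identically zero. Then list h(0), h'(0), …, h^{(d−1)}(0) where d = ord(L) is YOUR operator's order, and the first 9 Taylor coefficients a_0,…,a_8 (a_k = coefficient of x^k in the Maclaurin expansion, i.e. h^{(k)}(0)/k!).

f: a_k = 1, 0, -9/2, 0, 27/8, 0, -81/80, 0, 729/4480, …
g: a_k = 3, 6, 12, 24, 48, 96, 192, 384, 768, …
L₀ := lclm(L_f,L_g); ord L₀ ≤ 2+1.
L = (-594 + 648·x - 648·x^2) + (153 - 630·x + 972·x^2 - 648·x^3)·Dx + (-66 + 72·x - 72·x^2)·Dx^2 + (17 - 70·x + 108·x^2 - 72·x^3)·Dx^3  (order 3).
h: a_k = 4, 6, 15/2, 24, 411/8, 96, 15279/80, 384, 3441369/4480, …
ICs: h(0) = 4, h′(0) = 6, h′′(0) = 15.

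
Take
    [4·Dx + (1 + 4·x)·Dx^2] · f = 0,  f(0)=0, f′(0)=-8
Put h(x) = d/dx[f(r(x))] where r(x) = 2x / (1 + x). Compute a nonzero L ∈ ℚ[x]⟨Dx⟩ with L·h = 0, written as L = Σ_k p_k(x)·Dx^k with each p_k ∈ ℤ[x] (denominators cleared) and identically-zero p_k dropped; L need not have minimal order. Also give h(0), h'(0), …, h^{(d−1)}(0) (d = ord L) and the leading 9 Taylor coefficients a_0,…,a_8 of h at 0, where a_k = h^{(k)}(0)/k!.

L = (10 + 18·x) + (1 + 10·x + 9·x^2)·Dx  (order 1).
h: a_k = -16, 160, -1456, 13120, -118096, 1062880, -9565936, 86093440, -774840976, …
ICs: h(0) = -16.

f: a_k = 0, -8, 16, -128/3, 128, -2048/5, 4096/3, -32768/7, 16384, …
Change of var in L_f (x↦r) gives L₀.
Differentiate: ansatz ord ≤ ord L₀ ⇒ L.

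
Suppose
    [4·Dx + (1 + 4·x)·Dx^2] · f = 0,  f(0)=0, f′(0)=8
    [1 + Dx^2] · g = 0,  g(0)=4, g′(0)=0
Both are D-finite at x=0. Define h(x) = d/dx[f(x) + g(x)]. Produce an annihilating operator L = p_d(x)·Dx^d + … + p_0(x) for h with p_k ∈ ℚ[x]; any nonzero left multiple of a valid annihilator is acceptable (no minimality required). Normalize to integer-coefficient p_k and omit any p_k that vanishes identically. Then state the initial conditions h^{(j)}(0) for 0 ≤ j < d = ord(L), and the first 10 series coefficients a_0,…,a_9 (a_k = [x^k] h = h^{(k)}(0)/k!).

f: a_k = 0, 8, -16, 128/3, -128, 2048/5, -4096/3, 32768/7, -16384, 524288/9, …
g: a_k = 4, 0, -2, 0, 1/6, 0, -1/180, 0, 1/10080, 0, …
L₀ := lclm(L_f,L_g); ord L₀ ≤ 2+2.
Derive L from L₀ (diff closure).
L = (388 + 32·x + 64·x^2) + (33 + 140·x + 48·x^2 + 64·x^3)·Dx + (388 + 32·x + 64·x^2)·Dx^2 + (33 + 140·x + 48·x^2 + 64·x^3)·Dx^3  (order 3).
h: a_k = 8, -36, 128, -1534/3, 2048, -245761/30, 32768, -165150719/1260, 524288, -190253629441/90720, …
ICs: h(0) = 8, h′(0) = -36, h′′(0) = 256.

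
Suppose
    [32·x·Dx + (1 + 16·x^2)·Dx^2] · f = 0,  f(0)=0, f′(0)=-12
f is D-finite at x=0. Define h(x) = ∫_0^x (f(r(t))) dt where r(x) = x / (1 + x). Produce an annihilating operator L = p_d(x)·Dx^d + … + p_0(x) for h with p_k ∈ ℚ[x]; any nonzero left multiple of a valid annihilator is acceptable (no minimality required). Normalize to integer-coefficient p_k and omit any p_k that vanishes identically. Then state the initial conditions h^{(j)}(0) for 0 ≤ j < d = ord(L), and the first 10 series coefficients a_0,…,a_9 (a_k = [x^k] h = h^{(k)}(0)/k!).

f: a_k = 0, -12, 0, 64, 0, -3072/5, 0, 49152/7, 0, -262144/3, …
h₀=f(r): pull back L_f along r ⇒ L₀.
∫: right-multiply L₀ by Dx.
L = (2 + 34·x)·Dx^2 + (1 + 2·x + 17·x^2)·Dx^3  (order 3).
h: a_k = 0, 0, -6, 4, 13, -36, -202/5, 2444/7, -2181/14, -3220, …
ICs: h(0) = 0, h′(0) = 0, h′′(0) = -12.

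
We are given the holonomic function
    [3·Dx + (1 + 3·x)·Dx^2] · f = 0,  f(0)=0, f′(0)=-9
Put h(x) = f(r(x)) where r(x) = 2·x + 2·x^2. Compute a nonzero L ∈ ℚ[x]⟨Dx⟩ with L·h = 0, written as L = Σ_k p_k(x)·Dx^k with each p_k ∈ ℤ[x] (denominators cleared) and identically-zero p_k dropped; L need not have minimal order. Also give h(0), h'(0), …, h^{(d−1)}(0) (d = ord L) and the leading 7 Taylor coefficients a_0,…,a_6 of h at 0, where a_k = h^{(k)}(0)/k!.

f: a_k = 0, -9, 27/2, -27, 243/4, -729/5, 729/2, …
f∘r: x↦r, Dx↦Dx/r' in L_f ⇒ L₀.
L = (4 + 12·x + 12·x^2)·Dx + (1 + 8·x + 18·x^2 + 12·x^3)·Dx^2  (order 2).
h: a_k = 0, -18, 36, -108, 378, -7128/5, 5616, …
ICs: h(0) = 0, h′(0) = -18.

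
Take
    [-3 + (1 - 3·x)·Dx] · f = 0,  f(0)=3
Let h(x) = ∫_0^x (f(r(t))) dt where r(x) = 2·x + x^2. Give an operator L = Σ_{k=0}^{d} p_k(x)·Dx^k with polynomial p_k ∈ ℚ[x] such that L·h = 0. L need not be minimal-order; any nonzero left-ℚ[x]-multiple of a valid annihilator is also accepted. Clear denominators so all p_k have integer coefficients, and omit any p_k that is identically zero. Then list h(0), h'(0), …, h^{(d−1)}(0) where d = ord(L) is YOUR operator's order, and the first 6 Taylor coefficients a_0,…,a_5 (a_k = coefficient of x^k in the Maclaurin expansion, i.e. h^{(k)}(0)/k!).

f: a_k = 3, 9, 27, 81, 243, 729, …
f∘r: x↦r, Dx↦Dx/r' in L_f ⇒ L₀.
∫: right-multiply L₀ by Dx.
L = (6 + 6·x)·Dx + (-1 + 6·x + 3·x^2)·Dx^2  (order 2).
h: a_k = 0, 3, 9, 39, 189, 4887/5, …
ICs: h(0) = 0, h′(0) = 3.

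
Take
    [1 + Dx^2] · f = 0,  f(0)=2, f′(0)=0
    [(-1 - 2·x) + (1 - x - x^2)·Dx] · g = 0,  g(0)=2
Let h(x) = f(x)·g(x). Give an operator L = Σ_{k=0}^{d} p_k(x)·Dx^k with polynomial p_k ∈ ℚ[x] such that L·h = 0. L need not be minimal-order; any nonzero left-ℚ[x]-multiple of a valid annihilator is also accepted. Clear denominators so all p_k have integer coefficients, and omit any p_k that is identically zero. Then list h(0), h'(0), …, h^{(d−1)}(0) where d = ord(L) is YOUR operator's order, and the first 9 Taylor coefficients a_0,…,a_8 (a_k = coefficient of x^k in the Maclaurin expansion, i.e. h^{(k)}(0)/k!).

L = (1 + x + x^2) + (2 + 4·x)·Dx + (-1 + x + x^2)·Dx^2  (order 2).
h: a_k = 4, 4, 6, 10, 97/6, 157/6, 7619/180, 12329/180, 124121/1120, …
ICs: h(0) = 4, h′(0) = 4.

f: a_k = 2, 0, -1, 0, 1/12, 0, -1/360, 0, 1/20160, …
g: a_k = 2, 2, 4, 6, 10, 16, 26, 42, 68, …
L₀ := L_f ⊗_s L_g (sym. prod.), ord ≤ 2.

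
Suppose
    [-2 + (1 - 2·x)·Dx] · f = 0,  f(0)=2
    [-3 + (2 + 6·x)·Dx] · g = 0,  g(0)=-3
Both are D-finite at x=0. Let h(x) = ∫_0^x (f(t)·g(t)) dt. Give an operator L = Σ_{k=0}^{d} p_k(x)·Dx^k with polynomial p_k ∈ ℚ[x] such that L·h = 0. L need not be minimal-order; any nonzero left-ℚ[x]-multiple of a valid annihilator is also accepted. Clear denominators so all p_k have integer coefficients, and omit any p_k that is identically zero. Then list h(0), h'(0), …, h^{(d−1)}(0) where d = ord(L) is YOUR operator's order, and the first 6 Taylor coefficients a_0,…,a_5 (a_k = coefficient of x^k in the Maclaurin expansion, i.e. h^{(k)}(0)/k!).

L = (7 + 6·x)·Dx + (-2 - 2·x + 12·x^2)·Dx^2  (order 2).
h: a_k = 0, -6, -21/2, -47/4, -645/32, -1821/64, …
ICs: h(0) = 0, h′(0) = -6.

f: a_k = 2, 4, 8, 16, 32, 64, …
g: a_k = -3, -9/2, 27/8, -81/16, 1215/128, -5103/256, …
Product ⇒ symmetric product L₀, ord ≤ 1.
Integrate: L := L₀·Dx.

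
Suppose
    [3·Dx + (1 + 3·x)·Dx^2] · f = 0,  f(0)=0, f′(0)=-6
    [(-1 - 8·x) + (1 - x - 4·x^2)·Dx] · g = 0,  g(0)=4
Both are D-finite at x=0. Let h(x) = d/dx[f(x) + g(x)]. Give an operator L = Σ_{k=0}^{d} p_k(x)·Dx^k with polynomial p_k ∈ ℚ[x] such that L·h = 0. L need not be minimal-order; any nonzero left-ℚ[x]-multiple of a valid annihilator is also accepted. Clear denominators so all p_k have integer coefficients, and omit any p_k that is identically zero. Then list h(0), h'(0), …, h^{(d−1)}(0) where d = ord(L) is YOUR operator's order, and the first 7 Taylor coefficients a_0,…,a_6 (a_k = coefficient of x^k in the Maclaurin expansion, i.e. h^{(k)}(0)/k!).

f: a_k = 0, -6, 9, -18, 81/2, -486/5, 243, …
g: a_k = 4, 4, 20, 36, 116, 260, 724, …
Weyl lclm of L_f,L_g ⇒ L₀ (ord ≤ 3).
Differentiate: ansatz ord ≤ ord L₀ ⇒ L.
L = (-342 - 2178·x - 6624·x^2 - 6336·x^3 - 6912·x^4) + (-36 - 696·x - 4356·x^2 - 10176·x^3 - 12960·x^4 - 11520·x^5)·Dx + (13 + 101·x + 191·x^2 - 225·x^3 - 1440·x^4 - 2928·x^5 - 2304·x^6)·Dx^2  (order 2).
h: a_k = -2, 58, 54, 626, 814, 5802, 7974, …
ICs: h(0) = -2, h′(0) = 58.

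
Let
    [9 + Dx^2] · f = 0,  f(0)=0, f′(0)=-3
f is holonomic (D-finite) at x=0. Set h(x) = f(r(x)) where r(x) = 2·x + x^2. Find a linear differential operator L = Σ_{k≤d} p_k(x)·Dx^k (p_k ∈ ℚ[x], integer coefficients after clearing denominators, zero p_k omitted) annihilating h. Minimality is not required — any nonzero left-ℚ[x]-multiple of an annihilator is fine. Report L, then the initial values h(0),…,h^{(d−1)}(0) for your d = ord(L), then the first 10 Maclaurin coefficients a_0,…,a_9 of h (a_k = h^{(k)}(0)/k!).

L = (36 + 108·x + 108·x^2 + 36·x^3) - Dx + (1 + x)·Dx^2  (order 2).
h: a_k = 0, -6, -3, 36, 54, -189/5, -315/2, -3726/35, 567/5, 34101/140, …
ICs: h(0) = 0, h′(0) = -6.

f: a_k = 0, -3, 0, 9/2, 0, -81/40, 0, 243/560, 0, -243/4480, …
Change of var in L_f (x↦r) gives L₀.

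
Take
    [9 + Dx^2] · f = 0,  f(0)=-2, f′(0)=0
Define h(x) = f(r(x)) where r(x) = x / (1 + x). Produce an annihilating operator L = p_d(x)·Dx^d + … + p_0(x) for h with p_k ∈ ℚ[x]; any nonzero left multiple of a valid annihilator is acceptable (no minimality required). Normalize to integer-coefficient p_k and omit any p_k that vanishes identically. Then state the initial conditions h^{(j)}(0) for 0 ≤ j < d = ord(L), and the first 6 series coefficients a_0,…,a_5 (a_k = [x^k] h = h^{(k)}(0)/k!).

f: a_k = -2, 0, 9, 0, -27/4, 0, …
f∘r: x↦r, Dx↦Dx/r' in L_f ⇒ L₀.
L = 9 + (2 + 6·x + 6·x^2 + 2·x^3)·Dx + (1 + 4·x + 6·x^2 + 4·x^3 + x^4)·Dx^2  (order 2).
h: a_k = -2, 0, 9, -18, 81/4, -9, …
ICs: h(0) = -2, h′(0) = 0.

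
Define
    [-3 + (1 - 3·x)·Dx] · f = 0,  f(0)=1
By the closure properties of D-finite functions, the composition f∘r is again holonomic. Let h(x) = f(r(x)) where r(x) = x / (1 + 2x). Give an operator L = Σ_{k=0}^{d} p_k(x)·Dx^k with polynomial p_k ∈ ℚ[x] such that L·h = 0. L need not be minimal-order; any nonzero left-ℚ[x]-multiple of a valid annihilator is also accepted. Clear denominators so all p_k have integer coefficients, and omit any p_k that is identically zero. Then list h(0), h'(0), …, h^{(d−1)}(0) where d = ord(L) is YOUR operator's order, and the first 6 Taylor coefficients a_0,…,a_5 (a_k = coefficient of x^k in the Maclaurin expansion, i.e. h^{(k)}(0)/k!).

L = 3 + (-1 - x + 2·x^2)·Dx  (order 1).
h: a_k = 1, 3, 3, 3, 3, 3, …
ICs: h(0) = 1.

f: a_k = 1, 3, 9, 27, 81, 243, …
h₀=f(r): pull back L_f along r ⇒ L₀.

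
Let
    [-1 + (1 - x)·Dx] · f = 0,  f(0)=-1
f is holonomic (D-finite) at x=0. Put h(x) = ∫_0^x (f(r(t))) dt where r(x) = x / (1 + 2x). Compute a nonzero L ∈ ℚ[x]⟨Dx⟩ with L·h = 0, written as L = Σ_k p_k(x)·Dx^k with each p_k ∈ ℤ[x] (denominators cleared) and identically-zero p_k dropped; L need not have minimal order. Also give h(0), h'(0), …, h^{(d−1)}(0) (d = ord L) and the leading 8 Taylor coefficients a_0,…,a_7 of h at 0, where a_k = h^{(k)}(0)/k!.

L = -Dx + (1 + 3·x + 2·x^2)·Dx^2  (order 2).
h: a_k = 0, -1, -1/2, 1/3, -1/4, 1/5, -1/6, 1/7, …
ICs: h(0) = 0, h′(0) = -1.

f: a_k = -1, -1, -1, -1, -1, -1, -1, -1, …
Substitute x→r, Dx→(1/r')Dx; clear ⇒ L₀.
∫: right-multiply L₀ by Dx.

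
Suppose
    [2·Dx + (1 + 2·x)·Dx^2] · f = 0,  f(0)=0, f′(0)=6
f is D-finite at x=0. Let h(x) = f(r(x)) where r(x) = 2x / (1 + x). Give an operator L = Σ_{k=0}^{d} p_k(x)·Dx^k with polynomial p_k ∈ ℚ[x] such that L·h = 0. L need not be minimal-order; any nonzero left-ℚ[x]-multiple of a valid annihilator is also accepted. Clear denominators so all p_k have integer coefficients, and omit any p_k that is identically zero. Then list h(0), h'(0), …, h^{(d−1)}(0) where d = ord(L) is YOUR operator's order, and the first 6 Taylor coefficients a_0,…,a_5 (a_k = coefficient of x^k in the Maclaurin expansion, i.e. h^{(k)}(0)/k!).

L = (6 + 10·x)·Dx + (1 + 6·x + 5·x^2)·Dx^2  (order 2).
h: a_k = 0, 12, -36, 124, -468, 9372/5, …
ICs: h(0) = 0, h′(0) = 12.

f: a_k = 0, 6, -6, 8, -12, 96/5, …
Change of var in L_f (x↦r) gives L₀.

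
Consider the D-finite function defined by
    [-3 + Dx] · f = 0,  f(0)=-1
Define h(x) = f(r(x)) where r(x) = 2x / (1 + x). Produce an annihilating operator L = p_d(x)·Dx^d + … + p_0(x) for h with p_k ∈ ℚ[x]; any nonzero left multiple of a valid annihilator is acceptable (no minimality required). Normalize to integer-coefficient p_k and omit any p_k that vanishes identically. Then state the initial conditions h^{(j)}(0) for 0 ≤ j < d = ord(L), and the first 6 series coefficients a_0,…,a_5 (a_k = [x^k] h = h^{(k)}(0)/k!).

f: a_k = -1, -3, -9/2, -9/2, -27/8, -81/40, …
f∘r: x↦r, Dx↦Dx/r' in L_f ⇒ L₀.
L = -6 + (1 + 2·x + x^2)·Dx  (order 1).
h: a_k = -1, -6, -12, -6, 6, 6/5, …
ICs: h(0) = -1.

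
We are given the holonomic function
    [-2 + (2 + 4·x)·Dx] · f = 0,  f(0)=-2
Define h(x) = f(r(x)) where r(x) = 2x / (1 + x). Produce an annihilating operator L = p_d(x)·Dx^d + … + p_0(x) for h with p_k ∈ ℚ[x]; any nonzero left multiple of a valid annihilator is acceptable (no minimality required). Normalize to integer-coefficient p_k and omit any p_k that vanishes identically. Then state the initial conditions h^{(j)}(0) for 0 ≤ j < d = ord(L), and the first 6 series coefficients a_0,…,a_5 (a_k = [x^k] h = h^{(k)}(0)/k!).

f: a_k = -2, -2, 1, -1, 5/4, -7/4, …
f∘r: x↦r, Dx↦Dx/r' in L_f ⇒ L₀.
L = -2 + (1 + 6·x + 5·x^2)·Dx  (order 1).
h: a_k = -2, -4, 8, -20, 60, -204, …
ICs: h(0) = -2.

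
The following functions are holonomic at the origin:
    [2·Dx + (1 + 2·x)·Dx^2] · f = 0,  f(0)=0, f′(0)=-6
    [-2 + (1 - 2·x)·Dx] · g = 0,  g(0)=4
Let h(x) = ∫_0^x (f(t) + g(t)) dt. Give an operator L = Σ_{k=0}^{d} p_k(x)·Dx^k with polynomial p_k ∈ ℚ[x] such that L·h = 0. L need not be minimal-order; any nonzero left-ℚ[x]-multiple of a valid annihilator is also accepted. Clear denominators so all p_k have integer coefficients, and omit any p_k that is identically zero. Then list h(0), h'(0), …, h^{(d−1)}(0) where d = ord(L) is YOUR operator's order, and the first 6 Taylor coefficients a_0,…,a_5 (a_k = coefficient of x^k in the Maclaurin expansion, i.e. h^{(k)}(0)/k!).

L = (-40 - 16·x)·Dx^2 + (-8 - 64·x - 32·x^2)·Dx^3 + (3 + 2·x - 12·x^2 - 8·x^3)·Dx^4  (order 4).
h: a_k = 0, 4, 1, 22/3, 6, 76/5, …
ICs: h(0) = 0, h′(0) = 4, h′′(0) = 2, h′′′(0) = 44.

f: a_k = 0, -6, 6, -8, 12, -96/5, …
g: a_k = 4, 8, 16, 32, 64, 128, …
L₀ := lclm(L_f,L_g); ord L₀ ≤ 2+1.
Integrate: L := L₀·Dx.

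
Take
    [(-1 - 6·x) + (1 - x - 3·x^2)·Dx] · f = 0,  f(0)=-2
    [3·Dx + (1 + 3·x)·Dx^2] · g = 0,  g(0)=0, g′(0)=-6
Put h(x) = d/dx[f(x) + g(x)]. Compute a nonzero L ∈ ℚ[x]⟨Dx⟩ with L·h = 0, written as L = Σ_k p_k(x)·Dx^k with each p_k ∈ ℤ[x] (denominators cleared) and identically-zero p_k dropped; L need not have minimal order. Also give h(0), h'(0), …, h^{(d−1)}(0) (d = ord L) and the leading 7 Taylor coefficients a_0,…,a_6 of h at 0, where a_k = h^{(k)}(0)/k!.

f: a_k = -2, -2, -8, -14, -38, -80, -194, …
g: a_k = 0, -6, 9, -18, 81/2, -486/5, 243, …
L₀ := lclm(L_f,L_g); ord L₀ ≤ 1+2.
Differentiate: ansatz ord ≤ ord L₀ ⇒ L.
L = (270 + 1422·x + 3780·x^2 + 2916·x^3 + 2916·x^4) + (24 + 468·x + 2736·x^2 + 5616·x^3 + 5994·x^4 + 4860·x^5)·Dx + (-11 - 79·x - 129·x^2 + 171·x^3 + 783·x^4 + 1377·x^5 + 972·x^6)·Dx^2  (order 2).
h: a_k = -8, 2, -96, 10, -886, 294, -7412, …
ICs: h(0) = -8, h′(0) = 2.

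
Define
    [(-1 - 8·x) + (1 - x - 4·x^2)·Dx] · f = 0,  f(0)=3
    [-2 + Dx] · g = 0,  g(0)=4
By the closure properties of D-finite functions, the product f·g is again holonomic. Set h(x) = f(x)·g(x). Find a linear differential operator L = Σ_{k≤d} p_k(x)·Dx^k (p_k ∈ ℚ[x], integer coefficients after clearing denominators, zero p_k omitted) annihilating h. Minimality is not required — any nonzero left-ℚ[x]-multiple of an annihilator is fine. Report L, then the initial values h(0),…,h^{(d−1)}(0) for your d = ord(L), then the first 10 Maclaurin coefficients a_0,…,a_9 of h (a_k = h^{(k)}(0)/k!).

L = (3 + 6·x - 8·x^2) + (-1 + x + 4·x^2)·Dx  (order 1).
h: a_k = 12, 36, 108, 268, 708, 8916/5, 69244/15, 411228/35, 1057508/35, 72965356/945, …
ICs: h(0) = 12.

f: a_k = 3, 3, 15, 27, 87, 195, 543, 1323, 3495, 8787, …
g: a_k = 4, 8, 8, 16/3, 8/3, 16/15, 16/45, 32/315, 8/315, 16/2835, …
Sym-product of L_f,L_g gives L₀ (≤ ord 1).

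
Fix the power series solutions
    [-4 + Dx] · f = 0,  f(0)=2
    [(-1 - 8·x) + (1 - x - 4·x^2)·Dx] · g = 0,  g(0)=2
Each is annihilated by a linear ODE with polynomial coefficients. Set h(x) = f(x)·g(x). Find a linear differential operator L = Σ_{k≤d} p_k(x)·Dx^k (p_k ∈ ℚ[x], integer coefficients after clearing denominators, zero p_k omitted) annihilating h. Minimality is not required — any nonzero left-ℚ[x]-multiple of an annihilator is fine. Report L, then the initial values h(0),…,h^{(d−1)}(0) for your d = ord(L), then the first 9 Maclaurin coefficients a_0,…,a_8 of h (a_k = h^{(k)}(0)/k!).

L = (5 + 4·x - 16·x^2) + (-1 + x + 4·x^2)·Dx  (order 1).
h: a_k = 4, 20, 68, 572/3, 1516/3, 19532/15, 30116/9, 2698844/315, 6917132/315, …
ICs: h(0) = 4.

f: a_k = 2, 8, 16, 64/3, 64/3, 256/15, 512/45, 2048/315, 1024/315, …
g: a_k = 2, 2, 10, 18, 58, 130, 362, 882, 2330, …
Sym-product of L_f,L_g gives L₀ (≤ ord 1).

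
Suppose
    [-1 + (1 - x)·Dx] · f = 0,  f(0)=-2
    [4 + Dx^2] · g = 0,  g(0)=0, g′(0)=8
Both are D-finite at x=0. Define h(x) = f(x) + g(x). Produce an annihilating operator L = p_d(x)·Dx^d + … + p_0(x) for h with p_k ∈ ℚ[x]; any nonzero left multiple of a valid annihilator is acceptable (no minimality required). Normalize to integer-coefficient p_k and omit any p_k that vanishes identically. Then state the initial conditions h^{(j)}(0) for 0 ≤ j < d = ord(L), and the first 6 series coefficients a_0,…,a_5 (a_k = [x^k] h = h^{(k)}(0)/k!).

L = (20 - 16·x + 8·x^2) + (-12 + 28·x - 24·x^2 + 8·x^3)·Dx + (5 - 4·x + 2·x^2)·Dx^2 + (-3 + 7·x - 6·x^2 + 2·x^3)·Dx^3  (order 3).
h: a_k = -2, 6, -2, -22/3, -2, -14/15, …
ICs: h(0) = -2, h′(0) = 6, h′′(0) = -4.

f: a_k = -2, -2, -2, -2, -2, -2, …
g: a_k = 0, 8, 0, -16/3, 0, 16/15, …
L₀ := lclm(L_f,L_g); ord L₀ ≤ 1+2.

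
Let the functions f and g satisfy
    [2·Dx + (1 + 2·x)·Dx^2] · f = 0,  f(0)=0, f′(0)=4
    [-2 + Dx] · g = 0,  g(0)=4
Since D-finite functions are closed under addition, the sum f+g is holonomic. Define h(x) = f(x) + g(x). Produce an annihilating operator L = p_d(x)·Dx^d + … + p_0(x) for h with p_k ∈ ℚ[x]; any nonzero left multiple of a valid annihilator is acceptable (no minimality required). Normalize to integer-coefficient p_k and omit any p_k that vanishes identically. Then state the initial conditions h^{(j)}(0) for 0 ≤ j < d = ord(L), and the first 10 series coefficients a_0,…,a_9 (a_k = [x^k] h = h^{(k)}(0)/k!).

f: a_k = 0, 4, -4, 16/3, -8, 64/5, -64/3, 256/7, -64, 1024/9, …
g: a_k = 4, 8, 8, 16/3, 8/3, 16/15, 16/45, 32/315, 8/315, 16/2835, …
Weyl lclm of L_f,L_g ⇒ L₀ (ord ≤ 3).
L = (-6 - 4·x)·Dx + (1 - 4·x - 4·x^2)·Dx^2 + (1 + 3·x + 2·x^2)·Dx^3  (order 3).
h: a_k = 4, 12, 4, 32/3, -16/3, 208/15, -944/45, 11552/315, -20152/315, 322576/2835, …
ICs: h(0) = 4, h′(0) = 12, h′′(0) = 8.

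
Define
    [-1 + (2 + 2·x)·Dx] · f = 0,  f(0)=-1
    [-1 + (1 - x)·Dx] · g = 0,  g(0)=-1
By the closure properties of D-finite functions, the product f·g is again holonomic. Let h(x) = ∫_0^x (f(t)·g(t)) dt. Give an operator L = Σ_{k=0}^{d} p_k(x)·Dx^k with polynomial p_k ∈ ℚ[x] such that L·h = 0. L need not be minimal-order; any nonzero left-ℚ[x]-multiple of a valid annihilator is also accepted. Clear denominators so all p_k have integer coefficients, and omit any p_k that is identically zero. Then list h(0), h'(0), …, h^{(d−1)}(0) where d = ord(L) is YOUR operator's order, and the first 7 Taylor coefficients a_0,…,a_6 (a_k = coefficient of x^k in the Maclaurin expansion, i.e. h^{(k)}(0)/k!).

L = (3 + x)·Dx + (-2 + 2·x^2)·Dx^2  (order 2).
h: a_k = 0, 1, 3/4, 11/24, 23/64, 179/640, 365/1536, …
ICs: h(0) = 0, h′(0) = 1.

f: a_k = -1, -1/2, 1/8, -1/16, 5/128, -7/256, 21/1024, …
g: a_k = -1, -1, -1, -1, -1, -1, -1, …
Sym-product of L_f,L_g gives L₀ (≤ ord 1).
Integrate: L := L₀·Dx.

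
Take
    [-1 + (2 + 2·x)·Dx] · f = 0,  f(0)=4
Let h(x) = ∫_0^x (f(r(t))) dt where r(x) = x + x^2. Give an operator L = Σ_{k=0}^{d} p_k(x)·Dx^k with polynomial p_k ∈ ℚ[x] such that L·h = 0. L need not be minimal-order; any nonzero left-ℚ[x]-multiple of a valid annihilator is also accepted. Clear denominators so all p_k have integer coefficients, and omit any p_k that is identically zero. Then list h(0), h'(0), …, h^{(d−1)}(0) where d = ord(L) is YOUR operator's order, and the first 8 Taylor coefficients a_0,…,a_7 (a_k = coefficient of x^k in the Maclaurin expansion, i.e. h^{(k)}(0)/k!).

L = (-1 - 2·x)·Dx + (2 + 2·x + 2·x^2)·Dx^2  (order 2).
h: a_k = 0, 4, 1, 1/2, -3/16, 3/160, 5/128, -57/1792, …
ICs: h(0) = 0, h′(0) = 4.

f: a_k = 4, 2, -1/2, 1/4, -5/32, 7/64, -21/256, 33/512, …
Substitute x→r, Dx→(1/r')Dx; clear ⇒ L₀.
Integrate: L := L₀·Dx.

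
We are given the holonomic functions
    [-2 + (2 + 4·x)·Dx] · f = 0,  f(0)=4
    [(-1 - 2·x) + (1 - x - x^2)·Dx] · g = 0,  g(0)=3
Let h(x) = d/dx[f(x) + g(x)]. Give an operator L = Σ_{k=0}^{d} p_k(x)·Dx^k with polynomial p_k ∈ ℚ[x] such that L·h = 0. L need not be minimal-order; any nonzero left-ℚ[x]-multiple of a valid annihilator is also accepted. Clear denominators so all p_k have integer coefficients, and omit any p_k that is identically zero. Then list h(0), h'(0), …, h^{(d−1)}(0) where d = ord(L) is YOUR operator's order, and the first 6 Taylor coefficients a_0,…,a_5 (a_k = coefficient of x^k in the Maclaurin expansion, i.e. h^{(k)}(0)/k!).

L = (-6 - 18·x - 24·x^2 - 12·x^3 - 6·x^4) + (-3 - 24·x - 63·x^2 - 72·x^3 - 45·x^4 - 18·x^5)·Dx + (1 + 4·x + 3·x^2 - 6·x^3 - 13·x^4 - 12·x^5 - 4·x^6)·Dx^2  (order 2).
h: a_k = 7, 8, 33, 50, 275/2, 405/2, …
ICs: h(0) = 7, h′(0) = 8.

f: a_k = 4, 4, -2, 2, -5/2, 7/2, …
g: a_k = 3, 3, 6, 9, 15, 24, …
L₀ := lclm(L_f,L_g); ord L₀ ≤ 1+1.
h=h₀': d/dx-closure on L₀ ⇒ L.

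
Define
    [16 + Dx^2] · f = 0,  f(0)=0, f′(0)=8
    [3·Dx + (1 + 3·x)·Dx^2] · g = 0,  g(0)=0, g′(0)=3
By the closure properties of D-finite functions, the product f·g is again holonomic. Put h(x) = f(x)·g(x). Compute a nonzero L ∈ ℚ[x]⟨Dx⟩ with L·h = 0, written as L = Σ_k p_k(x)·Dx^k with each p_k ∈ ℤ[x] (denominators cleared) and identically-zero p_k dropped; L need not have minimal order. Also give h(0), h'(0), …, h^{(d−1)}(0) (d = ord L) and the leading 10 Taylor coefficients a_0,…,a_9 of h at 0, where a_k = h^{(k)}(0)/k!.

f: a_k = 0, 8, 0, -64/3, 0, 256/15, 0, -2048/315, 0, 4096/2835, …
g: a_k = 0, 3, -9/2, 9, -81/4, 243/5, -243/2, 2187/7, -6561/8, 2187, …
Product ⇒ symmetric product L₀, ord ≤ 4.
L = (2272 + 127488·x + 781056·x^2 + 1769472·x^3 + 1327104·x^4) + (4416 + 50112·x + 165888·x^2 + 165888·x^3)·Dx + (1022 + 19392·x + 102816·x^2 + 221184·x^3 + 165888·x^4)·Dx^2 + (276 + 3132·x + 10368·x^2 + 10368·x^3)·Dx^3 + (55 + 714·x + 3375·x^2 + 6912·x^3 + 5184·x^4)·Dx^4  (order 4).
h: a_k = 0, 0, 24, -36, 8, -66, 248, -3084/5, 167656/105, -149987/35, …
ICs: h(0) = 0, h′(0) = 0, h′′(0) = 48, h′′′(0) = -216.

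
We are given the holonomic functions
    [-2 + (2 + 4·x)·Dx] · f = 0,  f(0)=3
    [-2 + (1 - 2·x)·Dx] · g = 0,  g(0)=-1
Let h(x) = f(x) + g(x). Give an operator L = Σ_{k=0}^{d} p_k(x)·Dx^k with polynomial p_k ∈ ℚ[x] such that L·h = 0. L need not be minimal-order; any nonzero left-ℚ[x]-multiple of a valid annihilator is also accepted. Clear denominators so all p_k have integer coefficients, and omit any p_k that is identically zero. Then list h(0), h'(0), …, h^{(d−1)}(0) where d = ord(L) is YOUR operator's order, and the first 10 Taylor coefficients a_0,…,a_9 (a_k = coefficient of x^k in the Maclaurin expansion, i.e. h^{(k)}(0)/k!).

f: a_k = 3, 3, -3/2, 3/2, -15/8, 21/8, -63/16, 99/16, -1287/128, 2145/128, …
g: a_k = -1, -2, -4, -8, -16, -32, -64, -128, -256, -512, …
f+g: L₀ = lclm(L_f,L_g), ord ≤ 1+1.
L = (10 + 12·x) + (-9 - 28·x - 36·x^2)·Dx + (1 + 6·x - 4·x^2 - 24·x^3)·Dx^2  (order 2).
h: a_k = 2, 1, -11/2, -13/2, -143/8, -235/8, -1087/16, -1949/16, -34055/128, -63391/128, …
ICs: h(0) = 2, h′(0) = 1.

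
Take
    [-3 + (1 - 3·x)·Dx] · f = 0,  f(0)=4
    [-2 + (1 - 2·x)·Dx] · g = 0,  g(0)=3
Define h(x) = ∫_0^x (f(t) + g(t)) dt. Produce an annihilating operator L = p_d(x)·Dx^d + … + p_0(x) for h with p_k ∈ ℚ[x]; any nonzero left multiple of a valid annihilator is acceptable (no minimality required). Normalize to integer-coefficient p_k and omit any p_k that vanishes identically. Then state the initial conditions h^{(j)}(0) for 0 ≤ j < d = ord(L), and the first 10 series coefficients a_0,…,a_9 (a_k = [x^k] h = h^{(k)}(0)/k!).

f: a_k = 4, 12, 36, 108, 324, 972, 2916, 8748, 26244, 78732, …
g: a_k = 3, 6, 12, 24, 48, 96, 192, 384, 768, 1536, …
f+g: L₀ = lclm(L_f,L_g), ord ≤ 1+1.
Integrate: L := L₀·Dx.
L = -12·Dx + (10 - 24·x)·Dx^2 + (-1 + 5·x - 6·x^2)·Dx^3  (order 3).
h: a_k = 0, 7, 9, 16, 33, 372/5, 178, 444, 2283/2, 9004/3, …
ICs: h(0) = 0, h′(0) = 7, h′′(0) = 18.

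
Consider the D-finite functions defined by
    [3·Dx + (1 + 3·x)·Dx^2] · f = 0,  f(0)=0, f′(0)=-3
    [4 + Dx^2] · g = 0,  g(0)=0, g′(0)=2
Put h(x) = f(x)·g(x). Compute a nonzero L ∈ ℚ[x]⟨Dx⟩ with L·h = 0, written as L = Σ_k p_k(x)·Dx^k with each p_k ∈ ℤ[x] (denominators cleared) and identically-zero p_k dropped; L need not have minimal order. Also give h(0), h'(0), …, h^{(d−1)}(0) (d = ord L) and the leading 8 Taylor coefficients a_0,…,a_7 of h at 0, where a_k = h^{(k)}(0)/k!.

f: a_k = 0, -3, 9/2, -9, 81/4, -243/5, 243/2, -2187/7, …
g: a_k = 0, 2, 0, -4/3, 0, 4/15, 0, -8/315, …
h₀=f·g: eliminate ⇒ L₀, order ≤ 2·2.
L = (-1112 - 1248·x + 7344·x^2 + 27648·x^3 + 20736·x^4) + (-48 + 2160·x + 10368·x^2 + 10368·x^3)·Dx + (-250 + 240·x + 4968·x^2 + 13824·x^3 + 10368·x^4)·Dx^2 + (-12 + 540·x + 2592·x^2 + 2592·x^3)·Dx^3 + (7 + 138·x + 783·x^2 + 1728·x^3 + 1296·x^4)·Dx^4  (order 4).
h: a_k = 0, 0, -6, 9, -14, 69/2, -86, 1086/5, …
ICs: h(0) = 0, h′(0) = 0, h′′(0) = -12, h′′′(0) = 54.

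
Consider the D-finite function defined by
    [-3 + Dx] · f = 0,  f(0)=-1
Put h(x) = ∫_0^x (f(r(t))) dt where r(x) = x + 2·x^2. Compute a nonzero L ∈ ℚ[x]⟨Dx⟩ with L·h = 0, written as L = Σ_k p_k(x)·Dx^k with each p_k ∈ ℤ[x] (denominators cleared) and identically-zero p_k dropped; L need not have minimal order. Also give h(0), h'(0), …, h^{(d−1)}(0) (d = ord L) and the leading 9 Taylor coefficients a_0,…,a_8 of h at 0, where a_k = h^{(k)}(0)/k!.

L = (-3 - 12·x)·Dx + Dx^2  (order 2).
h: a_k = 0, -1, -3/2, -7/2, -45/8, -387/40, -1107/80, -11061/560, -112887/4480, …
ICs: h(0) = 0, h′(0) = -1.

f: a_k = -1, -3, -9/2, -9/2, -27/8, -81/40, -81/80, -243/560, -729/4480, …
h₀=f(r): pull back L_f along r ⇒ L₀.
h=∫₀ˣh₀: take L = L₀·Dx.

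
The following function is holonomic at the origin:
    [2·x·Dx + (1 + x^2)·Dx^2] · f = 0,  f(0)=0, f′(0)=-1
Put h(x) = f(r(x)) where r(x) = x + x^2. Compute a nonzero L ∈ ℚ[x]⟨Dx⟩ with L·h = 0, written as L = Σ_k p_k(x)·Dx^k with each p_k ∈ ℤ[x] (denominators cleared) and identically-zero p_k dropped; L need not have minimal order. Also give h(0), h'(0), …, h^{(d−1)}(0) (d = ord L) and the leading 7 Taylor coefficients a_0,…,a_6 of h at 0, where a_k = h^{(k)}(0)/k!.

f: a_k = 0, -1, 0, 1/3, 0, -1/5, 0, …
Change of var in L_f (x↦r) gives L₀.
L = (-2 + 2·x + 8·x^2 + 12·x^3 + 6·x^4)·Dx + (1 + 2·x + x^2 + 4·x^3 + 5·x^4 + 2·x^5)·Dx^2  (order 2).
h: a_k = 0, -1, -1, 1/3, 1, 4/5, -2/3, …
ICs: h(0) = 0, h′(0) = -1.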